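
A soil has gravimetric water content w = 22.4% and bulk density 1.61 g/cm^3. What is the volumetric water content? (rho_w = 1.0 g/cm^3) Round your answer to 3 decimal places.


Step 1: theta = (w / 100) * BD / rho_w
Step 2: theta = (22.4 / 100) * 1.61 / 1.0
Step 3: theta = 0.224 * 1.61
Step 4: theta = 0.361

0.361


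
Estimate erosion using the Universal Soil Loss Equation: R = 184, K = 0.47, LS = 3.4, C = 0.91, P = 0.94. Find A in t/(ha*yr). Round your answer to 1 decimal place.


Step 1: A = R * K * LS * C * P
Step 2: R * K = 184 * 0.47 = 86.48
Step 3: (R*K) * LS = 86.48 * 3.4 = 294.032
Step 4: * C * P = 294.032 * 0.91 * 0.94 = 251.5
Step 5: A = 251.5 t/(ha*yr)

251.5


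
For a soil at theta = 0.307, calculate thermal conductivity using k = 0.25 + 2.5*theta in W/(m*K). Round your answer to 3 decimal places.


Step 1: k = 0.25 + 2.5 * theta
Step 2: k = 0.25 + 2.5 * 0.307
Step 3: k = 0.25 + 0.768
Step 4: k = 1.018 W/(m*K)

1.018


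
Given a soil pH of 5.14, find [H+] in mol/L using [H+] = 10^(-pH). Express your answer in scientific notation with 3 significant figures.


Step 1: [H+] = 10^(-pH)
Step 2: [H+] = 10^(-5.14)
Step 3: [H+] = 7.24e-06 mol/L

7.24e-06


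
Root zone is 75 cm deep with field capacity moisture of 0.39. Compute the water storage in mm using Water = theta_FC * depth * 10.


Step 1: Water (mm) = theta_FC * depth (cm) * 10
Step 2: Water = 0.39 * 75 * 10
Step 3: Water = 292.5 mm

292.5


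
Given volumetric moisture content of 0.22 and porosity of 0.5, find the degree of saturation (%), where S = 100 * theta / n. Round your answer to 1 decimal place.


Step 1: S = 100 * theta_v / n
Step 2: S = 100 * 0.22 / 0.5
Step 3: S = 44.0%

44.0


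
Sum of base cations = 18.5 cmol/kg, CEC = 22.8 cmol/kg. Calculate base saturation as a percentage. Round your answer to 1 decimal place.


Step 1: BS = 100 * (sum of bases) / CEC
Step 2: BS = 100 * 18.5 / 22.8
Step 3: BS = 81.1%

81.1


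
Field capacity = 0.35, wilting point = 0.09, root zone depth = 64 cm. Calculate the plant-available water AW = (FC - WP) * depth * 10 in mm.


Step 1: Available water = (FC - WP) * depth * 10
Step 2: AW = (0.35 - 0.09) * 64 * 10
Step 3: AW = 0.26 * 64 * 10
Step 4: AW = 166.4 mm

166.4


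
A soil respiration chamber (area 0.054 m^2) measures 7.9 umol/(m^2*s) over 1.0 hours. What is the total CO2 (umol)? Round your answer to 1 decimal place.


Step 1: Convert time to seconds: 1.0 hr * 3600 = 3600.0 s
Step 2: Total = flux * area * time_s
Step 3: Total = 7.9 * 0.054 * 3600.0
Step 4: Total = 1535.8 umol

1535.8


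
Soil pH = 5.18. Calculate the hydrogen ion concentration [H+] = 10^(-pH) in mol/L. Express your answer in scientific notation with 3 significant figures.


Step 1: [H+] = 10^(-pH)
Step 2: [H+] = 10^(-5.18)
Step 3: [H+] = 6.61e-06 mol/L

6.61e-06


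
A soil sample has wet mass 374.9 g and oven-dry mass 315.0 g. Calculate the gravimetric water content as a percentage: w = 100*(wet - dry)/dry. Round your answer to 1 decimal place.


Step 1: Water mass = wet - dry = 374.9 - 315.0 = 59.9 g
Step 2: w = 100 * water mass / dry mass
Step 3: w = 100 * 59.9 / 315.0 = 19.0%

19.0


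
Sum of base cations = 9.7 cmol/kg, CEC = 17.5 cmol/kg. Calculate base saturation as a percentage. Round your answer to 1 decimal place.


Step 1: BS = 100 * (sum of bases) / CEC
Step 2: BS = 100 * 9.7 / 17.5
Step 3: BS = 55.4%

55.4


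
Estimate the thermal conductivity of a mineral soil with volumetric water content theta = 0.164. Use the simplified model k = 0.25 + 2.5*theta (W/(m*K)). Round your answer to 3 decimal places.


Step 1: k = 0.25 + 2.5 * theta
Step 2: k = 0.25 + 2.5 * 0.164
Step 3: k = 0.25 + 0.41
Step 4: k = 0.66 W/(m*K)

0.66


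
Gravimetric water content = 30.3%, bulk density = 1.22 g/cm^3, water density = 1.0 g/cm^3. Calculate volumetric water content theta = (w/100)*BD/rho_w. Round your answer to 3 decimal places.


Step 1: theta = (w / 100) * BD / rho_w
Step 2: theta = (30.3 / 100) * 1.22 / 1.0
Step 3: theta = 0.303 * 1.22
Step 4: theta = 0.37

0.37


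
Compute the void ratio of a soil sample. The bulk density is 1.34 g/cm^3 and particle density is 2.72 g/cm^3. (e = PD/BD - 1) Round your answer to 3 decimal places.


Step 1: e = PD / BD - 1
Step 2: e = 2.72 / 1.34 - 1
Step 3: e = 2.02985 - 1
Step 4: e = 1.03

1.03


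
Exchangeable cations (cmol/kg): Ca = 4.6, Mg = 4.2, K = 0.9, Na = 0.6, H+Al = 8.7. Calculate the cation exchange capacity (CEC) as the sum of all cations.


Step 1: CEC = Ca + Mg + K + Na + (H+Al)
Step 2: CEC = 4.6 + 4.2 + 0.9 + 0.6 + 8.7
Step 3: CEC = 19.0 cmol/kg

19.0


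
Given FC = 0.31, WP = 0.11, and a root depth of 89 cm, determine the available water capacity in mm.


Step 1: Available water = (FC - WP) * depth * 10
Step 2: AW = (0.31 - 0.11) * 89 * 10
Step 3: AW = 0.2 * 89 * 10
Step 4: AW = 178.0 mm

178.0


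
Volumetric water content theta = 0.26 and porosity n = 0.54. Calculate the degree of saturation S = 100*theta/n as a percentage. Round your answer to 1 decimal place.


Step 1: S = 100 * theta_v / n
Step 2: S = 100 * 0.26 / 0.54
Step 3: S = 48.1%

48.1


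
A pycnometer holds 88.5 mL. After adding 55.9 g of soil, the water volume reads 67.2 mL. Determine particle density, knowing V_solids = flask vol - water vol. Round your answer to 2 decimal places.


Step 1: Volume of solids = flask volume - water volume with soil
Step 2: V_solids = 88.5 - 67.2 = 21.3 mL
Step 3: Particle density = mass / V_solids = 55.9 / 21.3 = 2.62 g/cm^3

2.62


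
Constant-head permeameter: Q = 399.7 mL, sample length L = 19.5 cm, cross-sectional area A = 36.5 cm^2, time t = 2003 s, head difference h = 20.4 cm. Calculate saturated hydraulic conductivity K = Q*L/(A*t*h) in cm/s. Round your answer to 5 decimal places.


Step 1: K = Q * L / (A * t * h)
Step 2: Numerator = 399.7 * 19.5 = 7794.15
Step 3: Denominator = 36.5 * 2003 * 20.4 = 1491433.8
Step 4: K = 7794.15 / 1491433.8 = 0.00523 cm/s

0.00523


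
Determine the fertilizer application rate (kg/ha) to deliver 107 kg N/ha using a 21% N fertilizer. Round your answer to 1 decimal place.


Step 1: Fertilizer rate = target N / (N content / 100)
Step 2: Rate = 107 / (21 / 100)
Step 3: Rate = 107 / 0.21
Step 4: Rate = 509.5 kg/ha

509.5


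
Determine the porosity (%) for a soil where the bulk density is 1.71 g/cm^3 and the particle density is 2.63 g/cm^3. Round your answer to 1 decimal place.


Step 1: Formula: n = 100 * (1 - BD / PD)
Step 2: n = 100 * (1 - 1.71 / 2.63)
Step 3: n = 100 * (1 - 0.65019)
Step 4: n = 35.0%

35.0


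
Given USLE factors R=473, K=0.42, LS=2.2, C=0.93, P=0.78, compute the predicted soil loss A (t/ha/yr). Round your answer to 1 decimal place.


Step 1: A = R * K * LS * C * P
Step 2: R * K = 473 * 0.42 = 198.66
Step 3: (R*K) * LS = 198.66 * 2.2 = 437.052
Step 4: * C * P = 437.052 * 0.93 * 0.78 = 317.0
Step 5: A = 317.0 t/(ha*yr)

317.0


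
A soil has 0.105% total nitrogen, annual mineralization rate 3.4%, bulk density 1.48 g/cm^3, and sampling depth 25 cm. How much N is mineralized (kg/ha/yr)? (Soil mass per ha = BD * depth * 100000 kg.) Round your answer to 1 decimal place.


Step 1: Soil mass per ha = BD * depth * 100000 = 1.48 * 25 * 100000 = 3700000 kg
Step 2: Total N pool = soil mass * N%/100 = 3700000 * 0.105/100 = 3885.0 kg/ha
Step 3: N mineralized = N pool * rate%/100 = 3885.0 * 3.4/100 = 132.1 kg/ha/yr

132.1


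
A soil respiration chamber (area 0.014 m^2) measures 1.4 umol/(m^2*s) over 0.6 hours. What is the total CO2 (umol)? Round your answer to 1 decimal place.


Step 1: Convert time to seconds: 0.6 hr * 3600 = 2160.0 s
Step 2: Total = flux * area * time_s
Step 3: Total = 1.4 * 0.014 * 2160.0
Step 4: Total = 42.3 umol

42.3


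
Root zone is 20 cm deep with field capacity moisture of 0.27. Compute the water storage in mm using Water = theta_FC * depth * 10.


Step 1: Water (mm) = theta_FC * depth (cm) * 10
Step 2: Water = 0.27 * 20 * 10
Step 3: Water = 54.0 mm

54.0


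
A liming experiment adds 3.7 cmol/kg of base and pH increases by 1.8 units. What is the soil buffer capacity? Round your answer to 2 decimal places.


Step 1: BC = change in base / change in pH
Step 2: BC = 3.7 / 1.8
Step 3: BC = 2.06 cmol/(kg*pH unit)

2.06


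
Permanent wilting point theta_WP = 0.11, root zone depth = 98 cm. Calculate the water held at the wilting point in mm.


Step 1: Water (mm) = theta_WP * depth * 10
Step 2: Water = 0.11 * 98 * 10
Step 3: Water = 107.8 mm

107.8


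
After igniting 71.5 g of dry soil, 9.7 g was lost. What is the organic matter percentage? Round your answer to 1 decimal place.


Step 1: OM% = 100 * LOI / sample mass
Step 2: OM = 100 * 9.7 / 71.5
Step 3: OM = 13.6%

13.6


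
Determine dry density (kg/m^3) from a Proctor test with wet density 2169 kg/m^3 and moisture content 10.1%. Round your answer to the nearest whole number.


Step 1: Dry density = wet density / (1 + w/100)
Step 2: Dry density = 2169 / (1 + 10.1/100)
Step 3: Dry density = 2169 / 1.101
Step 4: Dry density = 1970 kg/m^3

1970


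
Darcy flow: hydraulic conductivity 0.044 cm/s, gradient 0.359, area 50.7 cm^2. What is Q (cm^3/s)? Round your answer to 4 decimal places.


Step 1: Apply Darcy's law: Q = K * i * A
Step 2: Q = 0.044 * 0.359 * 50.7
Step 3: Q = 0.8009 cm^3/s

0.8009


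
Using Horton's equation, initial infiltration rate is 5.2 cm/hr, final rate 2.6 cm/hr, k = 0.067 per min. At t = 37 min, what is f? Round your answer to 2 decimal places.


Step 1: f = fc + (f0 - fc) * exp(-k * t)
Step 2: exp(-0.067 * 37) = 0.083827
Step 3: f = 2.6 + (5.2 - 2.6) * 0.083827
Step 4: f = 2.6 + 2.6 * 0.083827
Step 5: f = 2.82 cm/hr

2.82


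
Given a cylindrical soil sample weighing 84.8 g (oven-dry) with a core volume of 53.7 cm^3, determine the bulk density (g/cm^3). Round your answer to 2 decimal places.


Step 1: Identify the formula: BD = dry mass / volume
Step 2: Substitute values: BD = 84.8 / 53.7
Step 3: BD = 1.58 g/cm^3

1.58


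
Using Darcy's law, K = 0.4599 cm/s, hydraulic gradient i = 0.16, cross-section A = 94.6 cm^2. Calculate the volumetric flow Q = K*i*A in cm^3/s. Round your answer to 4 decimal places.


Step 1: Apply Darcy's law: Q = K * i * A
Step 2: Q = 0.4599 * 0.16 * 94.6
Step 3: Q = 6.961 cm^3/s

6.961


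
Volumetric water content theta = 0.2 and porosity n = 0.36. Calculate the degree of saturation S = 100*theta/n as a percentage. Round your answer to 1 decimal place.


Step 1: S = 100 * theta_v / n
Step 2: S = 100 * 0.2 / 0.36
Step 3: S = 55.6%

55.6


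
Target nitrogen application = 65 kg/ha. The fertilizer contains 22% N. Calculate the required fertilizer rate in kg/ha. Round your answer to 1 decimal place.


Step 1: Fertilizer rate = target N / (N content / 100)
Step 2: Rate = 65 / (22 / 100)
Step 3: Rate = 65 / 0.22
Step 4: Rate = 295.5 kg/ha

295.5


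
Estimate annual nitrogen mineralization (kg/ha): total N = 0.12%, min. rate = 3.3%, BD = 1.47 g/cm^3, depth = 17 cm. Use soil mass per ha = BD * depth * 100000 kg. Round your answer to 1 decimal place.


Step 1: Soil mass per ha = BD * depth * 100000 = 1.47 * 17 * 100000 = 2499000 kg
Step 2: Total N pool = soil mass * N%/100 = 2499000 * 0.12/100 = 2998.8 kg/ha
Step 3: N mineralized = N pool * rate%/100 = 2998.8 * 3.3/100 = 99.0 kg/ha/yr

99.0


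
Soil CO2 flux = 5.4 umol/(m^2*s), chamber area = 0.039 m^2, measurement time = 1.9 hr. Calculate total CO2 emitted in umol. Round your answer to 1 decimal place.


Step 1: Convert time to seconds: 1.9 hr * 3600 = 6840.0 s
Step 2: Total = flux * area * time_s
Step 3: Total = 5.4 * 0.039 * 6840.0
Step 4: Total = 1440.5 umol

1440.5


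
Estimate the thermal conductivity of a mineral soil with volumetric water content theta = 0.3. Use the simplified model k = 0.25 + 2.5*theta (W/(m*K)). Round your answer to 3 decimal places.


Step 1: k = 0.25 + 2.5 * theta
Step 2: k = 0.25 + 2.5 * 0.3
Step 3: k = 0.25 + 0.75
Step 4: k = 1.0 W/(m*K)

1.0


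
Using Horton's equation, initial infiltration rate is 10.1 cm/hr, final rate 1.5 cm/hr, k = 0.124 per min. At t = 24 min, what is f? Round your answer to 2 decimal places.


Step 1: f = fc + (f0 - fc) * exp(-k * t)
Step 2: exp(-0.124 * 24) = 0.050996
Step 3: f = 1.5 + (10.1 - 1.5) * 0.050996
Step 4: f = 1.5 + 8.6 * 0.050996
Step 5: f = 1.94 cm/hr

1.94


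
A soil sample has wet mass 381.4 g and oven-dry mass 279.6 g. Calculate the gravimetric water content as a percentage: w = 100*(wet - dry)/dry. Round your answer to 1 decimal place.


Step 1: Water mass = wet - dry = 381.4 - 279.6 = 101.8 g
Step 2: w = 100 * water mass / dry mass
Step 3: w = 100 * 101.8 / 279.6 = 36.4%

36.4


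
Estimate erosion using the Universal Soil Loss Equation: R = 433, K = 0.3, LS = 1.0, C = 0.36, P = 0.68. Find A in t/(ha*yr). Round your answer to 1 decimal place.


Step 1: A = R * K * LS * C * P
Step 2: R * K = 433 * 0.3 = 129.9
Step 3: (R*K) * LS = 129.9 * 1.0 = 129.9
Step 4: * C * P = 129.9 * 0.36 * 0.68 = 31.8
Step 5: A = 31.8 t/(ha*yr)

31.8


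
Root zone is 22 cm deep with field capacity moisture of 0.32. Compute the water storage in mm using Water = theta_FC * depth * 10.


Step 1: Water (mm) = theta_FC * depth (cm) * 10
Step 2: Water = 0.32 * 22 * 10
Step 3: Water = 70.4 mm

70.4


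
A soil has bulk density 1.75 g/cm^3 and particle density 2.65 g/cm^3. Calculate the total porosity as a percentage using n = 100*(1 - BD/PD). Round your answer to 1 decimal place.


Step 1: Formula: n = 100 * (1 - BD / PD)
Step 2: n = 100 * (1 - 1.75 / 2.65)
Step 3: n = 100 * (1 - 0.66038)
Step 4: n = 34.0%

34.0


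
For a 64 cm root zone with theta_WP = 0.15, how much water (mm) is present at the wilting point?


Step 1: Water (mm) = theta_WP * depth * 10
Step 2: Water = 0.15 * 64 * 10
Step 3: Water = 96.0 mm

96.0


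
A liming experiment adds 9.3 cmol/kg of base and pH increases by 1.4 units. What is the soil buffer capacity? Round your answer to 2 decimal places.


Step 1: BC = change in base / change in pH
Step 2: BC = 9.3 / 1.4
Step 3: BC = 6.64 cmol/(kg*pH unit)

6.64


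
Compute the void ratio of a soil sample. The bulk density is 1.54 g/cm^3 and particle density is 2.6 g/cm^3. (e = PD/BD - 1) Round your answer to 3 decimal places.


Step 1: e = PD / BD - 1
Step 2: e = 2.6 / 1.54 - 1
Step 3: e = 1.68831 - 1
Step 4: e = 0.688

0.688


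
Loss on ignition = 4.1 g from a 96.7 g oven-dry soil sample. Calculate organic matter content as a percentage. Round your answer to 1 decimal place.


Step 1: OM% = 100 * LOI / sample mass
Step 2: OM = 100 * 4.1 / 96.7
Step 3: OM = 4.2%

4.2


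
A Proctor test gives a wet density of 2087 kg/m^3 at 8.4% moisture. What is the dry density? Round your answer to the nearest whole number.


Step 1: Dry density = wet density / (1 + w/100)
Step 2: Dry density = 2087 / (1 + 8.4/100)
Step 3: Dry density = 2087 / 1.084
Step 4: Dry density = 1925 kg/m^3

1925


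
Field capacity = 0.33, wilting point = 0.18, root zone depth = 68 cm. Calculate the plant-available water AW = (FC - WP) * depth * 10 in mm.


Step 1: Available water = (FC - WP) * depth * 10
Step 2: AW = (0.33 - 0.18) * 68 * 10
Step 3: AW = 0.15 * 68 * 10
Step 4: AW = 102.0 mm

102.0


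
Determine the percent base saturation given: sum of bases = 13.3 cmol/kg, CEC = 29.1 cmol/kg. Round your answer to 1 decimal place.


Step 1: BS = 100 * (sum of bases) / CEC
Step 2: BS = 100 * 13.3 / 29.1
Step 3: BS = 45.7%

45.7


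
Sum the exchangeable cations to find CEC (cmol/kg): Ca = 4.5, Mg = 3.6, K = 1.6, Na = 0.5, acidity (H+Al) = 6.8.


Step 1: CEC = Ca + Mg + K + Na + (H+Al)
Step 2: CEC = 4.5 + 3.6 + 1.6 + 0.5 + 6.8
Step 3: CEC = 17.0 cmol/kg

17.0


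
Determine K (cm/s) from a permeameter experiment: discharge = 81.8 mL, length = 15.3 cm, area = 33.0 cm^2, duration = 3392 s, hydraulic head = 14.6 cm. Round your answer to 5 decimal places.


Step 1: K = Q * L / (A * t * h)
Step 2: Numerator = 81.8 * 15.3 = 1251.54
Step 3: Denominator = 33.0 * 3392 * 14.6 = 1634265.6
Step 4: K = 1251.54 / 1634265.6 = 0.00077 cm/s

0.00077


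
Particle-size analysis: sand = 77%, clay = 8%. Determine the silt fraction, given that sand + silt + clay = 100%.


Step 1: sand + silt + clay = 100%
Step 2: silt = 100 - sand - clay
Step 3: silt = 100 - 77 - 8
Step 4: silt = 15%

15


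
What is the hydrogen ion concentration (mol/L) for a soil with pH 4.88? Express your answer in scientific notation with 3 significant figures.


Step 1: [H+] = 10^(-pH)
Step 2: [H+] = 10^(-4.88)
Step 3: [H+] = 1.32e-05 mol/L

1.32e-05


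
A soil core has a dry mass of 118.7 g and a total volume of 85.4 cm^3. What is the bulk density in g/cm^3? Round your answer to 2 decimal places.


Step 1: Identify the formula: BD = dry mass / volume
Step 2: Substitute values: BD = 118.7 / 85.4
Step 3: BD = 1.39 g/cm^3

1.39


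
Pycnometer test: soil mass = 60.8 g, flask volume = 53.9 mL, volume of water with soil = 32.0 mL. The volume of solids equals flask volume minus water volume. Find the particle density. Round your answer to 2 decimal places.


Step 1: Volume of solids = flask volume - water volume with soil
Step 2: V_solids = 53.9 - 32.0 = 21.9 mL
Step 3: Particle density = mass / V_solids = 60.8 / 21.9 = 2.78 g/cm^3

2.78


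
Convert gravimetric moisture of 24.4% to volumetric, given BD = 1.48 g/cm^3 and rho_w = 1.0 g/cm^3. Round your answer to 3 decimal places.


Step 1: theta = (w / 100) * BD / rho_w
Step 2: theta = (24.4 / 100) * 1.48 / 1.0
Step 3: theta = 0.244 * 1.48
Step 4: theta = 0.361

0.361


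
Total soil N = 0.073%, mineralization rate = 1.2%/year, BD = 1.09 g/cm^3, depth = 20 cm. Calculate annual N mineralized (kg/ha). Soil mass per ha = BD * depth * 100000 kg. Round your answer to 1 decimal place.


Step 1: Soil mass per ha = BD * depth * 100000 = 1.09 * 20 * 100000 = 2180000 kg
Step 2: Total N pool = soil mass * N%/100 = 2180000 * 0.073/100 = 1591.4 kg/ha
Step 3: N mineralized = N pool * rate%/100 = 1591.4 * 1.2/100 = 19.1 kg/ha/yr

19.1


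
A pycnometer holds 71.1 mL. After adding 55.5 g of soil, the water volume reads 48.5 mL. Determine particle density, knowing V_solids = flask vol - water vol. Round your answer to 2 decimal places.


Step 1: Volume of solids = flask volume - water volume with soil
Step 2: V_solids = 71.1 - 48.5 = 22.6 mL
Step 3: Particle density = mass / V_solids = 55.5 / 22.6 = 2.46 g/cm^3

2.46


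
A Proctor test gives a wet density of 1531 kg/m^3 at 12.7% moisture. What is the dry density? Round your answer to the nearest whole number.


Step 1: Dry density = wet density / (1 + w/100)
Step 2: Dry density = 1531 / (1 + 12.7/100)
Step 3: Dry density = 1531 / 1.127
Step 4: Dry density = 1358 kg/m^3

1358


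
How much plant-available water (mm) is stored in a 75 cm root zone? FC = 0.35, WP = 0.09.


Step 1: Available water = (FC - WP) * depth * 10
Step 2: AW = (0.35 - 0.09) * 75 * 10
Step 3: AW = 0.26 * 75 * 10
Step 4: AW = 195.0 mm

195.0


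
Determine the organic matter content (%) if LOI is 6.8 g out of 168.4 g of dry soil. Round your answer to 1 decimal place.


Step 1: OM% = 100 * LOI / sample mass
Step 2: OM = 100 * 6.8 / 168.4
Step 3: OM = 4.0%

4.0


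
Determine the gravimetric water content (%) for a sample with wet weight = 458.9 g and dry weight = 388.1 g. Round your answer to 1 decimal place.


Step 1: Water mass = wet - dry = 458.9 - 388.1 = 70.8 g
Step 2: w = 100 * water mass / dry mass
Step 3: w = 100 * 70.8 / 388.1 = 18.2%

18.2


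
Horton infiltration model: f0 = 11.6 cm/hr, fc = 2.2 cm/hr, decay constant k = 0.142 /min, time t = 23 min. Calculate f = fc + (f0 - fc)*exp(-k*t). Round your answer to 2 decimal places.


Step 1: f = fc + (f0 - fc) * exp(-k * t)
Step 2: exp(-0.142 * 23) = 0.038159
Step 3: f = 2.2 + (11.6 - 2.2) * 0.038159
Step 4: f = 2.2 + 9.4 * 0.038159
Step 5: f = 2.56 cm/hr

2.56


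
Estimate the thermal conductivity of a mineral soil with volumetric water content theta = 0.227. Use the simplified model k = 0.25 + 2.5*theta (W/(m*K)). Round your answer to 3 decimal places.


Step 1: k = 0.25 + 2.5 * theta
Step 2: k = 0.25 + 2.5 * 0.227
Step 3: k = 0.25 + 0.568
Step 4: k = 0.818 W/(m*K)

0.818


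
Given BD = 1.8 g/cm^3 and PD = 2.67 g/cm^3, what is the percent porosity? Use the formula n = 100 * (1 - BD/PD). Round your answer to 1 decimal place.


Step 1: Formula: n = 100 * (1 - BD / PD)
Step 2: n = 100 * (1 - 1.8 / 2.67)
Step 3: n = 100 * (1 - 0.67416)
Step 4: n = 32.6%

32.6


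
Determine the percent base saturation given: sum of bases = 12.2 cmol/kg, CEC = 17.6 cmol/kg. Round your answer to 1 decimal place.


Step 1: BS = 100 * (sum of bases) / CEC
Step 2: BS = 100 * 12.2 / 17.6
Step 3: BS = 69.3%

69.3


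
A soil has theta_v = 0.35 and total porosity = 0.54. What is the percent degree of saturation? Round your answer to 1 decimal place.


Step 1: S = 100 * theta_v / n
Step 2: S = 100 * 0.35 / 0.54
Step 3: S = 64.8%

64.8


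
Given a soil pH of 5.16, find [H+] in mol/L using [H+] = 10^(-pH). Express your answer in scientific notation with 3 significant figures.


Step 1: [H+] = 10^(-pH)
Step 2: [H+] = 10^(-5.16)
Step 3: [H+] = 6.92e-06 mol/L

6.92e-06


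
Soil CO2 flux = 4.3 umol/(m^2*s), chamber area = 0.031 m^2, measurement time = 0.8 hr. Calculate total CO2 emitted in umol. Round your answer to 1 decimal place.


Step 1: Convert time to seconds: 0.8 hr * 3600 = 2880.0 s
Step 2: Total = flux * area * time_s
Step 3: Total = 4.3 * 0.031 * 2880.0
Step 4: Total = 383.9 umol

383.9


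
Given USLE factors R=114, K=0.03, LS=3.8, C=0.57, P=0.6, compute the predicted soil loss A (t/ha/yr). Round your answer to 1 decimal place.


Step 1: A = R * K * LS * C * P
Step 2: R * K = 114 * 0.03 = 3.42
Step 3: (R*K) * LS = 3.42 * 3.8 = 12.996
Step 4: * C * P = 12.996 * 0.57 * 0.6 = 4.4
Step 5: A = 4.4 t/(ha*yr)

4.4


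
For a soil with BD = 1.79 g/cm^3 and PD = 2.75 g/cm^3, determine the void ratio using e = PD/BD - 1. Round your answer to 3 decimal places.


Step 1: e = PD / BD - 1
Step 2: e = 2.75 / 1.79 - 1
Step 3: e = 1.53631 - 1
Step 4: e = 0.536

0.536


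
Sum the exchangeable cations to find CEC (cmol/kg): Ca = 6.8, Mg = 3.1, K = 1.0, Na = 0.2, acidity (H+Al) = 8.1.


Step 1: CEC = Ca + Mg + K + Na + (H+Al)
Step 2: CEC = 6.8 + 3.1 + 1.0 + 0.2 + 8.1
Step 3: CEC = 19.2 cmol/kg

19.2


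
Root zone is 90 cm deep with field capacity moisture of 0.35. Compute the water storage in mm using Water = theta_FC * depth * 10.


Step 1: Water (mm) = theta_FC * depth (cm) * 10
Step 2: Water = 0.35 * 90 * 10
Step 3: Water = 315.0 mm

315.0


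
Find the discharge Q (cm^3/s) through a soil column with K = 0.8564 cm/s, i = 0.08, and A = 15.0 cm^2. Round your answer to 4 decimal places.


Step 1: Apply Darcy's law: Q = K * i * A
Step 2: Q = 0.8564 * 0.08 * 15.0
Step 3: Q = 1.0277 cm^3/s

1.0277


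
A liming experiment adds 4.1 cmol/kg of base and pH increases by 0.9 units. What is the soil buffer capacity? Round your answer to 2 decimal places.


Step 1: BC = change in base / change in pH
Step 2: BC = 4.1 / 0.9
Step 3: BC = 4.56 cmol/(kg*pH unit)

4.56


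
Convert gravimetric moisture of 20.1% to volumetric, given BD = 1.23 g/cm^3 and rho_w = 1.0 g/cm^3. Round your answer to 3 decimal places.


Step 1: theta = (w / 100) * BD / rho_w
Step 2: theta = (20.1 / 100) * 1.23 / 1.0
Step 3: theta = 0.201 * 1.23
Step 4: theta = 0.247

0.247


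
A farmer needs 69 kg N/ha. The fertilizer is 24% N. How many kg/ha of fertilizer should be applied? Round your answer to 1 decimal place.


Step 1: Fertilizer rate = target N / (N content / 100)
Step 2: Rate = 69 / (24 / 100)
Step 3: Rate = 69 / 0.24
Step 4: Rate = 287.5 kg/ha

287.5


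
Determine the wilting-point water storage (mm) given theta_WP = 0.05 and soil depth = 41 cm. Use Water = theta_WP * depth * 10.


Step 1: Water (mm) = theta_WP * depth * 10
Step 2: Water = 0.05 * 41 * 10
Step 3: Water = 20.5 mm

20.5


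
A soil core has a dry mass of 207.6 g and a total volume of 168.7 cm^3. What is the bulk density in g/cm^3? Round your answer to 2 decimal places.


Step 1: Identify the formula: BD = dry mass / volume
Step 2: Substitute values: BD = 207.6 / 168.7
Step 3: BD = 1.23 g/cm^3

1.23


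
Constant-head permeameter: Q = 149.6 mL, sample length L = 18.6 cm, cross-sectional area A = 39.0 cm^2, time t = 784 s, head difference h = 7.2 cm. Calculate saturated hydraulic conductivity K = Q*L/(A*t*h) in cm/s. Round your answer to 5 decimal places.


Step 1: K = Q * L / (A * t * h)
Step 2: Numerator = 149.6 * 18.6 = 2782.56
Step 3: Denominator = 39.0 * 784 * 7.2 = 220147.2
Step 4: K = 2782.56 / 220147.2 = 0.01264 cm/s

0.01264


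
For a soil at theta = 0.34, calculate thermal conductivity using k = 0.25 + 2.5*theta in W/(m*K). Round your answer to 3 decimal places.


Step 1: k = 0.25 + 2.5 * theta
Step 2: k = 0.25 + 2.5 * 0.34
Step 3: k = 0.25 + 0.85
Step 4: k = 1.1 W/(m*K)

1.1


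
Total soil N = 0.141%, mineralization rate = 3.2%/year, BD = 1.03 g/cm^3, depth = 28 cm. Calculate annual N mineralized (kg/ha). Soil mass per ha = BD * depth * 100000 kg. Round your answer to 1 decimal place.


Step 1: Soil mass per ha = BD * depth * 100000 = 1.03 * 28 * 100000 = 2884000 kg
Step 2: Total N pool = soil mass * N%/100 = 2884000 * 0.141/100 = 4066.44 kg/ha
Step 3: N mineralized = N pool * rate%/100 = 4066.44 * 3.2/100 = 130.1 kg/ha/yr

130.1


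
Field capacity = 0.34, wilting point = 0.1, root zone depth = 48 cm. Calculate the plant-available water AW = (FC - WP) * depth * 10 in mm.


Step 1: Available water = (FC - WP) * depth * 10
Step 2: AW = (0.34 - 0.1) * 48 * 10
Step 3: AW = 0.24 * 48 * 10
Step 4: AW = 115.2 mm

115.2


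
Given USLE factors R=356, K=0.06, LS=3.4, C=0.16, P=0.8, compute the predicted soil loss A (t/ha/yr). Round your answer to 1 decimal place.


Step 1: A = R * K * LS * C * P
Step 2: R * K = 356 * 0.06 = 21.36
Step 3: (R*K) * LS = 21.36 * 3.4 = 72.624
Step 4: * C * P = 72.624 * 0.16 * 0.8 = 9.3
Step 5: A = 9.3 t/(ha*yr)

9.3


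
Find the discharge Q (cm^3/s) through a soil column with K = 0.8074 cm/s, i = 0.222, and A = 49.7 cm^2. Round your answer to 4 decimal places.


Step 1: Apply Darcy's law: Q = K * i * A
Step 2: Q = 0.8074 * 0.222 * 49.7
Step 3: Q = 8.9084 cm^3/s

8.9084


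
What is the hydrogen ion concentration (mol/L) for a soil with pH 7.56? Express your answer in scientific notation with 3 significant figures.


Step 1: [H+] = 10^(-pH)
Step 2: [H+] = 10^(-7.56)
Step 3: [H+] = 2.75e-08 mol/L

2.75e-08


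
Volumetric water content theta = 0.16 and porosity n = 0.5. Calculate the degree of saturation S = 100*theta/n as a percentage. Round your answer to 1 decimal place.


Step 1: S = 100 * theta_v / n
Step 2: S = 100 * 0.16 / 0.5
Step 3: S = 32.0%

32.0


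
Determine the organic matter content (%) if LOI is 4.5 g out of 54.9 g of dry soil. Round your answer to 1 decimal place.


Step 1: OM% = 100 * LOI / sample mass
Step 2: OM = 100 * 4.5 / 54.9
Step 3: OM = 8.2%

8.2


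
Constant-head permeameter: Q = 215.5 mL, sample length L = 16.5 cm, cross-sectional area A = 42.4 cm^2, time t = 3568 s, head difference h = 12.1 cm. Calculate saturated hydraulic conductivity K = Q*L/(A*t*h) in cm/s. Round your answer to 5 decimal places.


Step 1: K = Q * L / (A * t * h)
Step 2: Numerator = 215.5 * 16.5 = 3555.75
Step 3: Denominator = 42.4 * 3568 * 12.1 = 1830526.72
Step 4: K = 3555.75 / 1830526.72 = 0.00194 cm/s

0.00194


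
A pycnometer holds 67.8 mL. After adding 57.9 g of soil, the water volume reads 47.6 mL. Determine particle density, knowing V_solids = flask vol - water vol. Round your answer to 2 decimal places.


Step 1: Volume of solids = flask volume - water volume with soil
Step 2: V_solids = 67.8 - 47.6 = 20.2 mL
Step 3: Particle density = mass / V_solids = 57.9 / 20.2 = 2.87 g/cm^3

2.87


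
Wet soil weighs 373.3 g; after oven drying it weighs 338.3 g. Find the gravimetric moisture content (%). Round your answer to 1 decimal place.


Step 1: Water mass = wet - dry = 373.3 - 338.3 = 35.0 g
Step 2: w = 100 * water mass / dry mass
Step 3: w = 100 * 35.0 / 338.3 = 10.3%

10.3


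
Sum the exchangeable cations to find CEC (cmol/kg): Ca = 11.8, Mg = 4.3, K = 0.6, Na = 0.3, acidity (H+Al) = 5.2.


Step 1: CEC = Ca + Mg + K + Na + (H+Al)
Step 2: CEC = 11.8 + 4.3 + 0.6 + 0.3 + 5.2
Step 3: CEC = 22.2 cmol/kg

22.2


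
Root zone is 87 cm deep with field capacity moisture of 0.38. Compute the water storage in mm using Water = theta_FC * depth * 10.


Step 1: Water (mm) = theta_FC * depth (cm) * 10
Step 2: Water = 0.38 * 87 * 10
Step 3: Water = 330.6 mm

330.6


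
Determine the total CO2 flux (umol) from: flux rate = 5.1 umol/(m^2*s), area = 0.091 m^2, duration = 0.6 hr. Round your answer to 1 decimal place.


Step 1: Convert time to seconds: 0.6 hr * 3600 = 2160.0 s
Step 2: Total = flux * area * time_s
Step 3: Total = 5.1 * 0.091 * 2160.0
Step 4: Total = 1002.5 umol

1002.5


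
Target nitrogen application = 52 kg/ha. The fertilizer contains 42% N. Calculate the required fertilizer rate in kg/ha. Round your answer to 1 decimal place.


Step 1: Fertilizer rate = target N / (N content / 100)
Step 2: Rate = 52 / (42 / 100)
Step 3: Rate = 52 / 0.42
Step 4: Rate = 123.8 kg/ha

123.8


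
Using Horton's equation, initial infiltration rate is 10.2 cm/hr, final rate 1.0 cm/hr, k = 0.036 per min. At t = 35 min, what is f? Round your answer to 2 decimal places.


Step 1: f = fc + (f0 - fc) * exp(-k * t)
Step 2: exp(-0.036 * 35) = 0.283654
Step 3: f = 1.0 + (10.2 - 1.0) * 0.283654
Step 4: f = 1.0 + 9.2 * 0.283654
Step 5: f = 3.61 cm/hr

3.61


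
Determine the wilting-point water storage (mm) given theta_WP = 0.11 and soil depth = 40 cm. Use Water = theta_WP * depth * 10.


Step 1: Water (mm) = theta_WP * depth * 10
Step 2: Water = 0.11 * 40 * 10
Step 3: Water = 44.0 mm

44.0


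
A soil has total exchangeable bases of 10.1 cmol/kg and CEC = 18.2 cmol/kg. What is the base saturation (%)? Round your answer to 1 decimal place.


Step 1: BS = 100 * (sum of bases) / CEC
Step 2: BS = 100 * 10.1 / 18.2
Step 3: BS = 55.5%

55.5


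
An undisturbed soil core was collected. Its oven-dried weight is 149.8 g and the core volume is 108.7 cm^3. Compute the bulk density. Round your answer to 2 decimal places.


Step 1: Identify the formula: BD = dry mass / volume
Step 2: Substitute values: BD = 149.8 / 108.7
Step 3: BD = 1.38 g/cm^3

1.38


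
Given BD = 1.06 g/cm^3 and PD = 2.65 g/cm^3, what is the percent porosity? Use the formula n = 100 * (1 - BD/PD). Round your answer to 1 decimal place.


Step 1: Formula: n = 100 * (1 - BD / PD)
Step 2: n = 100 * (1 - 1.06 / 2.65)
Step 3: n = 100 * (1 - 0.4)
Step 4: n = 60.0%

60.0


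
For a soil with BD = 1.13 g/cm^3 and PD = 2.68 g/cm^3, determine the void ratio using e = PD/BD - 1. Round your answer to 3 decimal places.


Step 1: e = PD / BD - 1
Step 2: e = 2.68 / 1.13 - 1
Step 3: e = 2.37168 - 1
Step 4: e = 1.372

1.372


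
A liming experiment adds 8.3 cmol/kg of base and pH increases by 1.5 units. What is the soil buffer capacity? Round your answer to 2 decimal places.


Step 1: BC = change in base / change in pH
Step 2: BC = 8.3 / 1.5
Step 3: BC = 5.53 cmol/(kg*pH unit)

5.53


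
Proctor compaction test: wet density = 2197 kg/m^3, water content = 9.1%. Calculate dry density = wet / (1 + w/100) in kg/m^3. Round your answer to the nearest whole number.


Step 1: Dry density = wet density / (1 + w/100)
Step 2: Dry density = 2197 / (1 + 9.1/100)
Step 3: Dry density = 2197 / 1.091
Step 4: Dry density = 2014 kg/m^3

2014


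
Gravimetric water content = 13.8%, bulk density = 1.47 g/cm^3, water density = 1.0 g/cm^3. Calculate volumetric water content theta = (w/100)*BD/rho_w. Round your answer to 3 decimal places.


Step 1: theta = (w / 100) * BD / rho_w
Step 2: theta = (13.8 / 100) * 1.47 / 1.0
Step 3: theta = 0.138 * 1.47
Step 4: theta = 0.203

0.203


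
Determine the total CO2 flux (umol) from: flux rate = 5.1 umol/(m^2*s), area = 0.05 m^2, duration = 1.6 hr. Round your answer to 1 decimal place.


Step 1: Convert time to seconds: 1.6 hr * 3600 = 5760.0 s
Step 2: Total = flux * area * time_s
Step 3: Total = 5.1 * 0.05 * 5760.0
Step 4: Total = 1468.8 umol

1468.8


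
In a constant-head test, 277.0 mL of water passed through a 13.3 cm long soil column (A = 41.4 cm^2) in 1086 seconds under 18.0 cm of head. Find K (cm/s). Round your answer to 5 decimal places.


Step 1: K = Q * L / (A * t * h)
Step 2: Numerator = 277.0 * 13.3 = 3684.1
Step 3: Denominator = 41.4 * 1086 * 18.0 = 809287.2
Step 4: K = 3684.1 / 809287.2 = 0.00455 cm/s

0.00455


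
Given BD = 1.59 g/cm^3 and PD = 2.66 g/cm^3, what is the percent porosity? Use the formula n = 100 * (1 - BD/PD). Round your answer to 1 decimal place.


Step 1: Formula: n = 100 * (1 - BD / PD)
Step 2: n = 100 * (1 - 1.59 / 2.66)
Step 3: n = 100 * (1 - 0.59774)
Step 4: n = 40.2%

40.2


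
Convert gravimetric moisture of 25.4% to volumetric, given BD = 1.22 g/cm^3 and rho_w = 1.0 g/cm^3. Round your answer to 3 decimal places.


Step 1: theta = (w / 100) * BD / rho_w
Step 2: theta = (25.4 / 100) * 1.22 / 1.0
Step 3: theta = 0.254 * 1.22
Step 4: theta = 0.31

0.31


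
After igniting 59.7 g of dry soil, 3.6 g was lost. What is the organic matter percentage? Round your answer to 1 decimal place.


Step 1: OM% = 100 * LOI / sample mass
Step 2: OM = 100 * 3.6 / 59.7
Step 3: OM = 6.0%

6.0


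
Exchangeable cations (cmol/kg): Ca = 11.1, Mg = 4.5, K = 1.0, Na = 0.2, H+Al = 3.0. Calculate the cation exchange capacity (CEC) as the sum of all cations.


Step 1: CEC = Ca + Mg + K + Na + (H+Al)
Step 2: CEC = 11.1 + 4.5 + 1.0 + 0.2 + 3.0
Step 3: CEC = 19.8 cmol/kg

19.8


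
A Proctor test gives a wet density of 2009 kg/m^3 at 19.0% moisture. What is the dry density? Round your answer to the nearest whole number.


Step 1: Dry density = wet density / (1 + w/100)
Step 2: Dry density = 2009 / (1 + 19.0/100)
Step 3: Dry density = 2009 / 1.19
Step 4: Dry density = 1688 kg/m^3

1688


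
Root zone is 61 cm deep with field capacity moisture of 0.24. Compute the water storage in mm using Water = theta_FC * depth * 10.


Step 1: Water (mm) = theta_FC * depth (cm) * 10
Step 2: Water = 0.24 * 61 * 10
Step 3: Water = 146.4 mm

146.4


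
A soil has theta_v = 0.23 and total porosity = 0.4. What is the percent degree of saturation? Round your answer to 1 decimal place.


Step 1: S = 100 * theta_v / n
Step 2: S = 100 * 0.23 / 0.4
Step 3: S = 57.5%

57.5


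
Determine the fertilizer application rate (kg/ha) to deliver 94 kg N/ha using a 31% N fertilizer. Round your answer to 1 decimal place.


Step 1: Fertilizer rate = target N / (N content / 100)
Step 2: Rate = 94 / (31 / 100)
Step 3: Rate = 94 / 0.31
Step 4: Rate = 303.2 kg/ha

303.2


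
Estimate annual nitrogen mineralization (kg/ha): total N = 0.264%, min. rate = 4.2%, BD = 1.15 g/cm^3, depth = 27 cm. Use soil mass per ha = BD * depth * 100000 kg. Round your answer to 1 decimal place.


Step 1: Soil mass per ha = BD * depth * 100000 = 1.15 * 27 * 100000 = 3105000 kg
Step 2: Total N pool = soil mass * N%/100 = 3105000 * 0.264/100 = 8197.2 kg/ha
Step 3: N mineralized = N pool * rate%/100 = 8197.2 * 4.2/100 = 344.3 kg/ha/yr

344.3


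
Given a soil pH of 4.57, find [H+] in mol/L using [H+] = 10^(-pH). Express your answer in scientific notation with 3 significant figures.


Step 1: [H+] = 10^(-pH)
Step 2: [H+] = 10^(-4.57)
Step 3: [H+] = 2.69e-05 mol/L

2.69e-05


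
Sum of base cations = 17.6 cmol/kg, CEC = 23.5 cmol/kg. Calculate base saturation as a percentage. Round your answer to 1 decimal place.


Step 1: BS = 100 * (sum of bases) / CEC
Step 2: BS = 100 * 17.6 / 23.5
Step 3: BS = 74.9%

74.9


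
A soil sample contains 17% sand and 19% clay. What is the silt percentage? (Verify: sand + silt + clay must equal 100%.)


Step 1: sand + silt + clay = 100%
Step 2: silt = 100 - sand - clay
Step 3: silt = 100 - 17 - 19
Step 4: silt = 64%

64


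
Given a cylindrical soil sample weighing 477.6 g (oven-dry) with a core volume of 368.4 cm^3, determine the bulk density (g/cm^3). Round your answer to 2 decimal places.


Step 1: Identify the formula: BD = dry mass / volume
Step 2: Substitute values: BD = 477.6 / 368.4
Step 3: BD = 1.3 g/cm^3

1.3


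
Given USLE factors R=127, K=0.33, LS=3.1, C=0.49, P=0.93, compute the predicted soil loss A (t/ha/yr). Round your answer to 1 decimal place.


Step 1: A = R * K * LS * C * P
Step 2: R * K = 127 * 0.33 = 41.91
Step 3: (R*K) * LS = 41.91 * 3.1 = 129.921
Step 4: * C * P = 129.921 * 0.49 * 0.93 = 59.2
Step 5: A = 59.2 t/(ha*yr)

59.2


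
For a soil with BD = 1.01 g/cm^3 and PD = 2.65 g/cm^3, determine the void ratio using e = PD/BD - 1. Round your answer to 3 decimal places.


Step 1: e = PD / BD - 1
Step 2: e = 2.65 / 1.01 - 1
Step 3: e = 2.62376 - 1
Step 4: e = 1.624

1.624


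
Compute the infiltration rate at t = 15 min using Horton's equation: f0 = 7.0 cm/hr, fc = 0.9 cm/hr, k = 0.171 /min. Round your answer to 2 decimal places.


Step 1: f = fc + (f0 - fc) * exp(-k * t)
Step 2: exp(-0.171 * 15) = 0.076919
Step 3: f = 0.9 + (7.0 - 0.9) * 0.076919
Step 4: f = 0.9 + 6.1 * 0.076919
Step 5: f = 1.37 cm/hr

1.37


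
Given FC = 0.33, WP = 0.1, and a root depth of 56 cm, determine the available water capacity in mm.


Step 1: Available water = (FC - WP) * depth * 10
Step 2: AW = (0.33 - 0.1) * 56 * 10
Step 3: AW = 0.23 * 56 * 10
Step 4: AW = 128.8 mm

128.8


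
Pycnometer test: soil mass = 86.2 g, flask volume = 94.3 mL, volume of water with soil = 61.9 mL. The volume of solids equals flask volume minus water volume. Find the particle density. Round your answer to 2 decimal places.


Step 1: Volume of solids = flask volume - water volume with soil
Step 2: V_solids = 94.3 - 61.9 = 32.4 mL
Step 3: Particle density = mass / V_solids = 86.2 / 32.4 = 2.66 g/cm^3

2.66


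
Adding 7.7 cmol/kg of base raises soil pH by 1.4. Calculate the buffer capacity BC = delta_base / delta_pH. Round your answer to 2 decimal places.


Step 1: BC = change in base / change in pH
Step 2: BC = 7.7 / 1.4
Step 3: BC = 5.5 cmol/(kg*pH unit)

5.5


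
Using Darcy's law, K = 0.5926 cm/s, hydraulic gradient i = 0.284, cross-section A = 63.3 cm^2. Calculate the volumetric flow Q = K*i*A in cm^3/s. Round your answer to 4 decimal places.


Step 1: Apply Darcy's law: Q = K * i * A
Step 2: Q = 0.5926 * 0.284 * 63.3
Step 3: Q = 10.6533 cm^3/s

10.6533


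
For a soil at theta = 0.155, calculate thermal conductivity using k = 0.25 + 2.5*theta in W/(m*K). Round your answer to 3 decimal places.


Step 1: k = 0.25 + 2.5 * theta
Step 2: k = 0.25 + 2.5 * 0.155
Step 3: k = 0.25 + 0.388
Step 4: k = 0.638 W/(m*K)

0.638


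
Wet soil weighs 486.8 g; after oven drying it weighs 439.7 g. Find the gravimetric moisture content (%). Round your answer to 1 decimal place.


Step 1: Water mass = wet - dry = 486.8 - 439.7 = 47.1 g
Step 2: w = 100 * water mass / dry mass
Step 3: w = 100 * 47.1 / 439.7 = 10.7%

10.7


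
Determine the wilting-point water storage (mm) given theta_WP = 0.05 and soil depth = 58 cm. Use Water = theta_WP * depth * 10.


Step 1: Water (mm) = theta_WP * depth * 10
Step 2: Water = 0.05 * 58 * 10
Step 3: Water = 29.0 mm

29.0


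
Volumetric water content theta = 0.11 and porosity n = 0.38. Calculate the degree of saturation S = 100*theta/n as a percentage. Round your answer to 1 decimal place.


Step 1: S = 100 * theta_v / n
Step 2: S = 100 * 0.11 / 0.38
Step 3: S = 28.9%

28.9


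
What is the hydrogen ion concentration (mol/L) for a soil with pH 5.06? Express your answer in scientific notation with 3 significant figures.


Step 1: [H+] = 10^(-pH)
Step 2: [H+] = 10^(-5.06)
Step 3: [H+] = 8.71e-06 mol/L

8.71e-06
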